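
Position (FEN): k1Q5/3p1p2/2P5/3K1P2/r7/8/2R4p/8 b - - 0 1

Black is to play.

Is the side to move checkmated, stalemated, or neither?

Black to move; black king on a8.
In check: yes, from the white queen on c8.
King squares — a7: available; b7: attacked by Pc6; b8: attacked by Qc8.
Legal moves for Black: Ka7.
Black is in check but has 1 legal move → neither.

neither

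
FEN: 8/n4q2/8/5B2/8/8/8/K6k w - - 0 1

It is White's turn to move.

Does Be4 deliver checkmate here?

no

After Be4: black king on h1; in check: yes, from the white bishop on e4.
Black has 3 legal replies: Kh2, Kg1, Qf3.
In check but a legal move exists → not checkmate.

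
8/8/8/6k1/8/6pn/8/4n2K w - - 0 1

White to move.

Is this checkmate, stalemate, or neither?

stalemate

White to move; white king on h1.
In check: no.
King squares — g1: attacked by Nh3; g2: attacked by Ne1; h2: attacked by Pg3.
Legal moves for White: none.
Not in check and no legal moves → stalemate.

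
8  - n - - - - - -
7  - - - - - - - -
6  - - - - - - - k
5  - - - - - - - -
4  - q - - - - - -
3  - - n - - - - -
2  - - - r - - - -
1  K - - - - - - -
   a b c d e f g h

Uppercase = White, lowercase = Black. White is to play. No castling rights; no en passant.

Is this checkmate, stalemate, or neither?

stalemate

White to move; white king on a1.
In check: no.
King squares — b1: attacked by Nc3; a2: attacked by Rd2; b2: attacked by Rd2.
Legal moves for White: none.
Not in check and no legal moves → stalemate.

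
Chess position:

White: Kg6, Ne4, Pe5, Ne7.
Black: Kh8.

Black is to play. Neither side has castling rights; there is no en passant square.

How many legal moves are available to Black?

Black to move; king on h8.
In check: no.
Legal moves: none.
Count: 0.

0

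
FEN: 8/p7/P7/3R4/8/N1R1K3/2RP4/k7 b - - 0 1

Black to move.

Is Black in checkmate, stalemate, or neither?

Black to move; black king on a1.
In check: no.
King squares — b1: attacked by Na3; a2: attacked by Rc2; b2: attacked by Rc2.
Legal moves for Black: none.
Not in check and no legal moves → stalemate.

stalemate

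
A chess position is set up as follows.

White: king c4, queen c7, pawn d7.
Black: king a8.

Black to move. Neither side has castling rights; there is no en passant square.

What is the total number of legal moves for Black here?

0

Black to move; king on a8.
In check: no.
Legal moves: none.
Count: 0.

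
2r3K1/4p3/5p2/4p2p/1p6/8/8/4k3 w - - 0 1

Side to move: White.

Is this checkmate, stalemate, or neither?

neither

White to move; white king on g8.
In check: yes, from the black rook on c8.
Legal moves for White: Kh7, Kg7, Kf7.
White is in check but has 3 legal moves → neither.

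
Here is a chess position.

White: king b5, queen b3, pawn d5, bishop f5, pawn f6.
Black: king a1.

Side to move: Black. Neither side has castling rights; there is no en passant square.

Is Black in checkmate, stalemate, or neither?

stalemate

Black to move; black king on a1.
In check: no.
King squares — b1: attacked by Qb3; a2: attacked by Qb3; b2: attacked by Qb3.
Legal moves for Black: none.
Not in check and no legal moves → stalemate.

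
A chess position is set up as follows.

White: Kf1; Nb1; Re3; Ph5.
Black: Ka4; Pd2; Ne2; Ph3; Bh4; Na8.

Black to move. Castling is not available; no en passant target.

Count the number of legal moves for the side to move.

23

Black to move; king on a4.
In check: no.
Legal moves: Nc7, Nb6, Bd8, Be7, Bf6, Bg5, Bg3, Bf2, Be1, Kb5, Ka5, Kb4, Nf4, Nd4, Ng3+, Nc3, Ng1, Nc1, h2, d1=Q#, d1=R+, d1=B, d1=N.
Count: 23.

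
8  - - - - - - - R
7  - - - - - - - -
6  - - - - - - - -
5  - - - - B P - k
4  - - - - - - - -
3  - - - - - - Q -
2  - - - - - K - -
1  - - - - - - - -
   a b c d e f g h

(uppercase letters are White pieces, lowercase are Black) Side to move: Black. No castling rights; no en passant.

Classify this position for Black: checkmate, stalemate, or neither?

Black to move; black king on h5.
In check: yes, from the white rook on h8.
King squares — g4: attacked by Qg3; h4: attacked by Qg3; g5: attacked by Qg3; g6: attacked by Qg3; h6: attacked by Rh8.
Legal moves for Black: none.
In check with no legal moves → checkmate.

checkmate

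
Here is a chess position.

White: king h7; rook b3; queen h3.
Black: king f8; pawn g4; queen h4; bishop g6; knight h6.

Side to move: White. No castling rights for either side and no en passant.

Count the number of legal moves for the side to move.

White to move; king on h7.
In check: yes, from the black bishop on g6.
Legal moves: Kh8, Kxg6.
Count: 2.

2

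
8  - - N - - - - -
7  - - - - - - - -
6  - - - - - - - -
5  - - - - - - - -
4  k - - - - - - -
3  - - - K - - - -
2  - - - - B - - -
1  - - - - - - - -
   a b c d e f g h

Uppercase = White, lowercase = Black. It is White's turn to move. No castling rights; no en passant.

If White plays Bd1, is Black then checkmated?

no

After Bd1: black king on a4; in check: yes, from the white bishop on d1.
Black has 4 legal replies: Kb5, Ka5, Kb4, Ka3.
In check but a legal move exists → not checkmate.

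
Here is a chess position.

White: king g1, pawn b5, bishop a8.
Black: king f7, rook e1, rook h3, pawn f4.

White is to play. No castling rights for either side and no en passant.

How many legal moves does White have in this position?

2

White to move; king on g1.
In check: yes, from the black rook on e1.
Legal moves: Kg2, Kf2.
Count: 2.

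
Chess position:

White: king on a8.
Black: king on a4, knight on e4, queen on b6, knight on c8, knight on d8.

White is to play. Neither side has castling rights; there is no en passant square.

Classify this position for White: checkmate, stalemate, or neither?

stalemate

White to move; white king on a8.
In check: no.
King squares — a7: attacked by Qb6; b7: attacked by Qb6; b8: attacked by Qb6.
Legal moves for White: none.
Not in check and no legal moves → stalemate.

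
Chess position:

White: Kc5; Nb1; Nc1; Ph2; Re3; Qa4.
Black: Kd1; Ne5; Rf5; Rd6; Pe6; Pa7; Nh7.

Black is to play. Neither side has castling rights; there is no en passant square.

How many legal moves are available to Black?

1

Black to move; king on d1.
In check: yes, from the white queen on a4.
Legal moves: Kxc1.
Count: 1.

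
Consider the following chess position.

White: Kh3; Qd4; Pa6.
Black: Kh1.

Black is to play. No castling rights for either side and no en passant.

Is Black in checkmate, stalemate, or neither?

stalemate

Black to move; black king on h1.
In check: no.
King squares — g1: attacked by Qd4; g2: attacked by Kh3; h2: attacked by Kh3.
Legal moves for Black: none.
Not in check and no legal moves → stalemate.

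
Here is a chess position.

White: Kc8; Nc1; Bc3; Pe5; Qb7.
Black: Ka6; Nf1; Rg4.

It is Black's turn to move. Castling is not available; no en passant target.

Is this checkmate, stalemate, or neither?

checkmate

Black to move; black king on a6.
In check: yes, from the white queen on b7.
King squares — a5: attacked by Bc3; b5: attacked by Qb7; b6: attacked by Qb7; a7: attacked by Qb7; b7: attacked by Kc8.
Legal moves for Black: none.
In check with no legal moves → checkmate.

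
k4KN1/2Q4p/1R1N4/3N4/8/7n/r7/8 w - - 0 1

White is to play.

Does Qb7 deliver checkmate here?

After Qb7: black king on a8; in check: yes, from the white queen on b7.
King squares — a7: attacked by Qb7; b7: attacked by Rb6; b8: attacked by Qb7.
Black has no legal moves → checkmate.

yes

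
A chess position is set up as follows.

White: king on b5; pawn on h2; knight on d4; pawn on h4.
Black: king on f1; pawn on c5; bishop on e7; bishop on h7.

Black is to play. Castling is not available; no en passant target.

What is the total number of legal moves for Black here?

19

Black to move; king on f1.
In check: no.
Legal moves: Bg8, Bg6, Bf5, Be4, Bd3+, Bc2, Bb1, Bf8, Bd8, Bf6, Bd6, Bg5, Bxh4, Kg2, Kf2, Kg1, Ke1, cxd4, c4.
Count: 19.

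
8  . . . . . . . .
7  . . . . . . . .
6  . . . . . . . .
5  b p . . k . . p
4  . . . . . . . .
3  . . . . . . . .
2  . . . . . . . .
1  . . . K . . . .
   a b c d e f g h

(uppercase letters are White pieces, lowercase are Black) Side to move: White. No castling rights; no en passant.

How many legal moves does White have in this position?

3

White to move; king on d1.
In check: no.
Legal moves: Ke2, Kc2, Kc1.
Count: 3.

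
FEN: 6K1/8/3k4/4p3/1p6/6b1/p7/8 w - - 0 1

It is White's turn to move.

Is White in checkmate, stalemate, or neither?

neither

White to move; white king on g8.
In check: no.
Legal moves for White: Kh8, Kf8, Kh7, Kg7, Kf7.
White has 5 legal moves and is not in check → neither.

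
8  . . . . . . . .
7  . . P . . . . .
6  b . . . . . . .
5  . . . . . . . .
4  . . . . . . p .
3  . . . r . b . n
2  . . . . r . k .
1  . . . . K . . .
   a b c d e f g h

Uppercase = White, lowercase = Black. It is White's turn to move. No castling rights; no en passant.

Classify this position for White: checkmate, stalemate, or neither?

checkmate

White to move; white king on e1.
In check: yes, from the black rook on e2.
King squares — d1: attacked by Rd3; f1: attacked by Kg2; d2: attacked by Re2; e2: attacked by Bf3; f2: attacked by Re2.
Legal moves for White: none.
In check with no legal moves → checkmate.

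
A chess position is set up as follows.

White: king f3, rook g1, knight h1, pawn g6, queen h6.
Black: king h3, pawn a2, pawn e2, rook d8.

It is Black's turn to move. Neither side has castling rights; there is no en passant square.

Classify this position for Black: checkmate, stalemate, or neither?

Black to move; black king on h3.
In check: yes, from the white queen on h6.
King squares — g2: attacked by Rg1; h2: attacked by Qh6; g3: attacked by Rg1; g4: attacked by Rg1; h4: attacked by Qh6.
Legal moves for Black: none.
In check with no legal moves → checkmate.

checkmate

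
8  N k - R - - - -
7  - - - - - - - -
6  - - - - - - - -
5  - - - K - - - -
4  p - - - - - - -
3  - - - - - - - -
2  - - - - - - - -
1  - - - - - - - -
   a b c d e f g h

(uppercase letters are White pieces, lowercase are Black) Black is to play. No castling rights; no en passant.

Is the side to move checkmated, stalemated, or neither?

neither

Black to move; black king on b8.
In check: yes, from the white rook on d8.
Legal moves for Black: Kb7, Ka7.
Black is in check but has 2 legal moves → neither.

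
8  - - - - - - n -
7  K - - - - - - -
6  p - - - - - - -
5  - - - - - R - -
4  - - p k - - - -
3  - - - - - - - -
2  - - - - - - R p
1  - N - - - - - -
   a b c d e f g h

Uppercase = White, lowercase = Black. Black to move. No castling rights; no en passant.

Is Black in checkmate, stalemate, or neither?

neither

Black to move; black king on d4.
In check: no.
Legal moves for Black: Ne7, Nh6, Nf6, Ke4, Ke3, Kd3, a5, c3, h1=Q, h1=R, h1=B, h1=N.
Black has 12 legal moves and is not in check → neither.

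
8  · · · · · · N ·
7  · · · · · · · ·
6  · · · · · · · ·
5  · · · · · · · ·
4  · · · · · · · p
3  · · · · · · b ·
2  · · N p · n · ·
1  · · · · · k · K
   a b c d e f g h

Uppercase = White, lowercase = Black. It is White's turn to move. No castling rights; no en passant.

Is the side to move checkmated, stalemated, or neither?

White to move; white king on h1.
In check: yes, from the black knight on f2.
King squares — g1: attacked by Kf1; g2: attacked by Kf1; h2: attacked by Bg3.
Legal moves for White: none.
In check with no legal moves → checkmate.

checkmate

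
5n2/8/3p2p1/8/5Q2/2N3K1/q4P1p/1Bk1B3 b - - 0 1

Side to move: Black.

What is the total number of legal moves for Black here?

2

Black to move; king on c1.
In check: yes, from the white queen on f4.
Legal moves: Kb2, Qd2.
Count: 2.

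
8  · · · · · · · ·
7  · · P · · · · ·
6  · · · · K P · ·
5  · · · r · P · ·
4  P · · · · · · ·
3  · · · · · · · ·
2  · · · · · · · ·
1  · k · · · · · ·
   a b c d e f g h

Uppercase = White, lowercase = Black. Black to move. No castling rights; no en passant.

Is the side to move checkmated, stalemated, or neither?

neither

Black to move; black king on b1.
In check: no.
Legal moves for Black: Rd8, Rd7, Rd6+, Rxf5, Re5+, Rc5, Rb5, Ra5, Rd4, Rd3, Rd2, Rd1, Kc2, Kb2, Ka2, Kc1, Ka1.
Black has 17 legal moves and is not in check → neither.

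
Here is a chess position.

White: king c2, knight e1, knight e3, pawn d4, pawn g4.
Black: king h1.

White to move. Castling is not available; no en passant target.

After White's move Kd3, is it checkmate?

After Kd3: black king on h1; in check: no.
Black is not in check, so this cannot be checkmate.

no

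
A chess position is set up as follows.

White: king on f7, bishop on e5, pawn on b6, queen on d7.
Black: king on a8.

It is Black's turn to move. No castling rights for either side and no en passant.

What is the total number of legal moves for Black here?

0

Black to move; king on a8.
In check: no.
Legal moves: none.
Count: 0.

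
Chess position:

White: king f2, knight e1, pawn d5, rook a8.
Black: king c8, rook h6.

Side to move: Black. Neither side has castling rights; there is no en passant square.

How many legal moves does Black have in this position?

Black to move; king on c8.
In check: yes, from the white rook on a8.
Legal moves: Kd7, Kc7, Kb7.
Count: 3.

3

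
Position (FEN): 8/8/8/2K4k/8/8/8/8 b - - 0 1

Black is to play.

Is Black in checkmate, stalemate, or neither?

neither

Black to move; black king on h5.
In check: no.
Legal moves for Black: Kh6, Kg6, Kg5, Kh4, Kg4.
Black has 5 legal moves and is not in check → neither.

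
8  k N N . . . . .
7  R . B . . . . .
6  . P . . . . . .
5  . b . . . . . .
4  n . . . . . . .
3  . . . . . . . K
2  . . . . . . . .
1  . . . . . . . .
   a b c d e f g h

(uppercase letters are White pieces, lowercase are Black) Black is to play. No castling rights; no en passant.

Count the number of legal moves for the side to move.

Black to move; king on a8.
In check: yes, from the white rook on a7.
Legal moves: none.
Count: 0.

0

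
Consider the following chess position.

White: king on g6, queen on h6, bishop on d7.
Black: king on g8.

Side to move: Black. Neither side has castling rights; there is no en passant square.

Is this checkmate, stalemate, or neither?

stalemate

Black to move; black king on g8.
In check: no.
King squares — f7: attacked by Kg6; g7: attacked by Kg6; h7: attacked by Kg6; f8: attacked by Qh6; h8: attacked by Qh6.
Legal moves for Black: none.
Not in check and no legal moves → stalemate.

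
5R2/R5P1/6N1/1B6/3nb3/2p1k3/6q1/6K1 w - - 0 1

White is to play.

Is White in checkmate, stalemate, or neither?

White to move; white king on g1.
In check: yes, from the black queen on g2.
King squares — f1: attacked by Qg2; h1: attacked by Qg2; f2: attacked by Qg2; g2: attacked by Be4; h2: attacked by Qg2.
Legal moves for White: none.
In check with no legal moves → checkmate.

checkmate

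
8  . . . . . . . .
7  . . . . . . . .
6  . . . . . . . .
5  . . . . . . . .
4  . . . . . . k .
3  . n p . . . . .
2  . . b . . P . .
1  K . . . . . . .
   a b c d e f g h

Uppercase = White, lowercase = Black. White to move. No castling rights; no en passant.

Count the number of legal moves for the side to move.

White to move; king on a1.
In check: yes, from the black knight on b3.
Legal moves: Ka2.
Count: 1.

1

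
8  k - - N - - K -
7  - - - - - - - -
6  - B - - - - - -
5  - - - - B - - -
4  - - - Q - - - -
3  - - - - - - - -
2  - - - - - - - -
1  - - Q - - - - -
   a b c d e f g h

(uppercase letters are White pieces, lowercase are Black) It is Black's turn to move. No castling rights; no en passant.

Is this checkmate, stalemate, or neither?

Black to move; black king on a8.
In check: no.
King squares — a7: attacked by Bb6; b7: attacked by Nd8; b8: attacked by Be5.
Legal moves for Black: none.
Not in check and no legal moves → stalemate.

stalemate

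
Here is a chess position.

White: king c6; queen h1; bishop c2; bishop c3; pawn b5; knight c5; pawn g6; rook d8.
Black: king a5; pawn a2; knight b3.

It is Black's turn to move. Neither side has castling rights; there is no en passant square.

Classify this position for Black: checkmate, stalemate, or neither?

checkmate

Black to move; black king on a5.
In check: yes, from the white bishop on c3.
King squares — a4: attacked by Nc5; b4: attacked by Bc3; b5: attacked by Kc6; a6: attacked by Pb5; b6: attacked by Kc6.
Legal moves for Black: none.
In check with no legal moves → checkmate.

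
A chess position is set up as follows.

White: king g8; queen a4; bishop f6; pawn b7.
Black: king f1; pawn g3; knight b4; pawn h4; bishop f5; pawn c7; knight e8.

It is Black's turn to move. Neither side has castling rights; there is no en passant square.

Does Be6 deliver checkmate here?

no

After Be6: white king on g8; in check: yes, from the black bishop on e6.
White has 3 legal replies: Kh8, Kf8, Kh7.
In check but a legal move exists → not checkmate.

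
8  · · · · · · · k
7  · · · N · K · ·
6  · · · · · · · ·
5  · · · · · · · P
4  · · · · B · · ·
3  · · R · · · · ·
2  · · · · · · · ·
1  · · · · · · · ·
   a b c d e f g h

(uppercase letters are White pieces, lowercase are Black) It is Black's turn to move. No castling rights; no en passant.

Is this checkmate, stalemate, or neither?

Black to move; black king on h8.
In check: no.
King squares — g7: attacked by Kf7; h7: attacked by Be4; g8: attacked by Kf7.
Legal moves for Black: none.
Not in check and no legal moves → stalemate.

stalemate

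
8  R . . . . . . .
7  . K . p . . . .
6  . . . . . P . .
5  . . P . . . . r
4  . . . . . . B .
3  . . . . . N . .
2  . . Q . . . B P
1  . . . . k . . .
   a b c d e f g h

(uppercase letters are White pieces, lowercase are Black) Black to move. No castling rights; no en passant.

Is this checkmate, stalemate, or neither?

Black to move; black king on e1.
In check: yes, from the white knight on f3.
King squares — d1: attacked by Qc2; f1: attacked by Bg2; d2: attacked by Qc2; e2: attacked by Qc2; f2: attacked by Qc2.
Legal moves for Black: none.
In check with no legal moves → checkmate.

checkmate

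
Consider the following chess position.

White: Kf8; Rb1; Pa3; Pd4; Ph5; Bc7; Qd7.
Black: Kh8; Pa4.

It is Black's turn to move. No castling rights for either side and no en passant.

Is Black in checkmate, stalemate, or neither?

Black to move; black king on h8.
In check: no.
King squares — g7: attacked by Qd7; h7: attacked by Qd7; g8: attacked by Kf8.
Legal moves for Black: none.
Not in check and no legal moves → stalemate.

stalemate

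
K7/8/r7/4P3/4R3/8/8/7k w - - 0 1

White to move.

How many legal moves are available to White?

2

White to move; king on a8.
In check: yes, from the black rook on a6.
Legal moves: Kb8, Kb7.
Count: 2.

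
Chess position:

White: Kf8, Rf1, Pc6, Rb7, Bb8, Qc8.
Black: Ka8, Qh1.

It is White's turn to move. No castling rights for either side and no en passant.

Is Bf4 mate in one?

yes

After Bf4: black king on a8; in check: yes, from the white queen on c8.
King squares — a7: attacked by Rb7; b7: attacked by Pc6; b8: attacked by Bf4.
Black has no legal moves → checkmate.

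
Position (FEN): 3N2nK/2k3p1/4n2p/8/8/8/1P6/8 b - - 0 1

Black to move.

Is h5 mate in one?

no

After h5: white king on h8; in check: no.
White is not in check, so this cannot be checkmate.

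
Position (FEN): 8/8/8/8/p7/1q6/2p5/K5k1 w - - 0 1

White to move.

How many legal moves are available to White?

White to move; king on a1.
In check: no.
Legal moves: none.
Count: 0.

0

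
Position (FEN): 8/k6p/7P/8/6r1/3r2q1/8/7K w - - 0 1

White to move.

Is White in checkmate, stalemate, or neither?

stalemate

White to move; white king on h1.
In check: no.
King squares — g1: attacked by Qg3; g2: attacked by Qg3; h2: attacked by Qg3.
Legal moves for White: none.
Not in check and no legal moves → stalemate.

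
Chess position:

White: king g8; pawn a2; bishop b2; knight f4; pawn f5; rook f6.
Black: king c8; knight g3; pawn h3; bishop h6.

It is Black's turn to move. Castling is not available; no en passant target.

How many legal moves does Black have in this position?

16

Black to move; king on c8.
In check: no.
Legal moves: Kd8, Kb8, Kd7, Kc7, Kb7, Bf8, Bg7, Bg5, Bxf4, Nh5, Nxf5, Ne4, Ne2, Nh1, Nf1, h2.
Count: 16.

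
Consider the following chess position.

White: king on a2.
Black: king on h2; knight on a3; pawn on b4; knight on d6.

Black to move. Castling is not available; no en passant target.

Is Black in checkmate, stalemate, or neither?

Black to move; black king on h2.
In check: no.
Legal moves for Black: Ne8, Nc8, Nf7, Nb7, Nf5, Ndb5, Ne4, Ndc4, Nab5, Nac4, Nc2, Nb1, Kh3, Kg3, Kg2, Kh1, Kg1, b3+.
Black has 18 legal moves and is not in check → neither.

neither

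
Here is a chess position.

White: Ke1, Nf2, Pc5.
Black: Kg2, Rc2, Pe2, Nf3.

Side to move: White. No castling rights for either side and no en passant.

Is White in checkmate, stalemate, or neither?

checkmate

White to move; white king on e1.
In check: yes, from the black knight on f3.
King squares — d1: attacked by Pe2; f1: attacked by Pe2; d2: attacked by Rc2; e2: attacked by Rc2; f2: own knight.
Legal moves for White: none.
In check with no legal moves → checkmate.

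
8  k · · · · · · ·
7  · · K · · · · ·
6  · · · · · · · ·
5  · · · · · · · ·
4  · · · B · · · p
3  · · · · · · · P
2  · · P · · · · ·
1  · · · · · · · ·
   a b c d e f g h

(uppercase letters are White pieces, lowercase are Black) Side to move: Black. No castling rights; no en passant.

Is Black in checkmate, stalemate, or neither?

Black to move; black king on a8.
In check: no.
King squares — a7: attacked by Bd4; b7: attacked by Kc7; b8: attacked by Kc7.
Legal moves for Black: none.
Not in check and no legal moves → stalemate.

stalemate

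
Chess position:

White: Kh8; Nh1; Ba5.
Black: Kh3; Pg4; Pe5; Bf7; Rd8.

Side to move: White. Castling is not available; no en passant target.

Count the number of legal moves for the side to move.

3

White to move; king on h8.
In check: yes, from the black rook on d8.
Legal moves: Kh7, Kg7, Bxd8.
Count: 3.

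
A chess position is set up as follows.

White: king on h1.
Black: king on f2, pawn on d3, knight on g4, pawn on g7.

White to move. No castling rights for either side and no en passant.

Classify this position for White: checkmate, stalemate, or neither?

stalemate

White to move; white king on h1.
In check: no.
King squares — g1: attacked by Kf2; g2: attacked by Kf2; h2: attacked by Ng4.
Legal moves for White: none.
Not in check and no legal moves → stalemate.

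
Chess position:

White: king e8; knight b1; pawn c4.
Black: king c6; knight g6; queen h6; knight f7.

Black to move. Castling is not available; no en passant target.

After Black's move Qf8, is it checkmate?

yes

After Qf8: white king on e8; in check: yes, from the black queen on f8.
King squares — d7: attacked by Kc6; e7: attacked by Ng6; f7: attacked by Qf8; d8: attacked by Nf7; f8: attacked by Ng6.
White has no legal moves → checkmate.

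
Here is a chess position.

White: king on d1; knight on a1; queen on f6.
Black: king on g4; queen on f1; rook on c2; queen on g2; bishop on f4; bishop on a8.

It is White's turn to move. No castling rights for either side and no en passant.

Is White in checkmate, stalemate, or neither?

White to move; white king on d1.
In check: yes, from the black queen on f1.
King squares — c1: attacked by Qf1; e1: attacked by Qf1; c2: attacked by Qg2; d2: attacked by Rc2; e2: attacked by Qf1.
Legal moves for White: none.
In check with no legal moves → checkmate.

checkmate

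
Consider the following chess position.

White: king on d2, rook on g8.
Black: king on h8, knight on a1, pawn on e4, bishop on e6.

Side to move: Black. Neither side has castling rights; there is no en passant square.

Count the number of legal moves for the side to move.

3

Black to move; king on h8.
In check: yes, from the white rook on g8.
Legal moves: Kxg8, Kh7, Bxg8.
Count: 3.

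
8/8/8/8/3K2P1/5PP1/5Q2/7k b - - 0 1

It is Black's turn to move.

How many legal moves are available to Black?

Black to move; king on h1.
In check: no.
Legal moves: none.
Count: 0.

0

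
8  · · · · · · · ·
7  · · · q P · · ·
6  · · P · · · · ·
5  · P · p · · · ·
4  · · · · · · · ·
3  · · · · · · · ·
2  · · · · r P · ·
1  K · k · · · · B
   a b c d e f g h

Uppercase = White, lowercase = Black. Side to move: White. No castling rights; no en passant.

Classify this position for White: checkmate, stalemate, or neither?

White to move; white king on a1.
In check: no.
Legal moves for White: Bxd5, Be4, Bf3, Bg2, cxd7, e8=Q, e8=R, e8=B, e8=N, c7, b6, f3, f4.
White has 13 legal moves and is not in check → neither.

neither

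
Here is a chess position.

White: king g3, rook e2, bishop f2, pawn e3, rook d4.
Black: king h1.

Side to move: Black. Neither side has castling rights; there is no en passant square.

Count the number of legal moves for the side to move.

0

Black to move; king on h1.
In check: no.
Legal moves: none.
Count: 0.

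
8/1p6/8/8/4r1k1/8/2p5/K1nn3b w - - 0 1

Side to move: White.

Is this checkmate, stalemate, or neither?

White to move; white king on a1.
In check: no.
King squares — b1: attacked by Pc2; a2: attacked by Nc1; b2: attacked by Nd1.
Legal moves for White: none.
Not in check and no legal moves → stalemate.

stalemate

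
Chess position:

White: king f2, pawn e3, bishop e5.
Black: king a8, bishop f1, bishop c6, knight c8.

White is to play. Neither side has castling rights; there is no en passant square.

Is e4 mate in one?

no

After e4: black king on a8; in check: no.
Black is not in check, so this cannot be checkmate.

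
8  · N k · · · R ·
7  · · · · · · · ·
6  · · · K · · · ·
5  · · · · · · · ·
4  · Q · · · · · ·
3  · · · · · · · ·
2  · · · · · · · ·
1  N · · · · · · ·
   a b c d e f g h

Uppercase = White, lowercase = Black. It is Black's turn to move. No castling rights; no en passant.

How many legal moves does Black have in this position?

0

Black to move; king on c8.
In check: yes, from the white rook on g8.
Legal moves: none.
Count: 0.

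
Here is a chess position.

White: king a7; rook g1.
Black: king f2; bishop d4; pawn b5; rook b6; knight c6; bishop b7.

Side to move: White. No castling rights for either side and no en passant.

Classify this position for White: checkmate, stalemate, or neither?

White to move; white king on a7.
In check: yes, from the black knight on c6.
King squares — a6: attacked by Rb6; b6: attacked by Bd4; b7: attacked by Rb6; a8: attacked by Bb7; b8: attacked by Nc6.
Legal moves for White: none.
In check with no legal moves → checkmate.

checkmate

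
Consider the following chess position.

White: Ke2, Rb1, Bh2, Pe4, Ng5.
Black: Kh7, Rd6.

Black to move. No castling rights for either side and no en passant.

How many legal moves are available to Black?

Black to move; king on h7.
In check: yes, from the white knight on g5.
Legal moves: Kh8, Kg8, Kg7, Kh6, Kg6.
Count: 5.

5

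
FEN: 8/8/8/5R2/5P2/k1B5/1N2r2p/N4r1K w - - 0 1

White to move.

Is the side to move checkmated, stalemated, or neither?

checkmate

White to move; white king on h1.
In check: yes, from the black rook on f1.
King squares — g1: attacked by Rf1; g2: attacked by Re2; h2: attacked by Re2.
Legal moves for White: none.
In check with no legal moves → checkmate.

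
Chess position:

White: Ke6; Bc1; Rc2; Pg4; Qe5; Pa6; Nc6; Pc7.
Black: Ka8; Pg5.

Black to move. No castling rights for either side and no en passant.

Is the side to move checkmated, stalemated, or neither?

stalemate

Black to move; black king on a8.
In check: no.
King squares — a7: attacked by Nc6; b7: attacked by Pa6; b8: attacked by Nc6.
Legal moves for Black: none.
Not in check and no legal moves → stalemate.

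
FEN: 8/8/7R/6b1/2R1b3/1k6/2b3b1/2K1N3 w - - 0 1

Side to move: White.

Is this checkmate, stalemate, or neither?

White to move; white king on c1.
In check: yes, from the black bishop on g5.
King squares — b1: attacked by Bc2; d1: attacked by Bc2; b2: attacked by Kb3; c2: attacked by Kb3; d2: attacked by Bg5.
Legal moves for White: none.
In check with no legal moves → checkmate.

checkmate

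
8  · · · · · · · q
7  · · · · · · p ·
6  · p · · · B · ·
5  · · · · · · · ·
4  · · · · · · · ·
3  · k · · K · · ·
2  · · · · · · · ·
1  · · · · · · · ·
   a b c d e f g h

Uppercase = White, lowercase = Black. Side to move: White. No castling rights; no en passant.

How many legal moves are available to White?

White to move; king on e3.
In check: no.
Legal moves: Bd8, Bxg7, Be7, Bg5, Be5, Bh4, Bd4, Bc3, Bb2, Ba1, Kf4, Ke4, Kd4, Kf3, Kd3, Kf2, Ke2, Kd2.
Count: 18.

18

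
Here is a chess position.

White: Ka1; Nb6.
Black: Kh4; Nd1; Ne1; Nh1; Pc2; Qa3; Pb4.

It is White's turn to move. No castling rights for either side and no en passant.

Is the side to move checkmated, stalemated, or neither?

checkmate

White to move; white king on a1.
In check: yes, from the black queen on a3.
King squares — b1: attacked by Pc2; a2: attacked by Qa3; b2: attacked by Nd1.
Legal moves for White: none.
In check with no legal moves → checkmate.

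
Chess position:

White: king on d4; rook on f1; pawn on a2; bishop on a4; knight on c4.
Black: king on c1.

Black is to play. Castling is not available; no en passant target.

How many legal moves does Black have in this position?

0

Black to move; king on c1.
In check: yes, from the white rook on f1.
Legal moves: none.
Count: 0.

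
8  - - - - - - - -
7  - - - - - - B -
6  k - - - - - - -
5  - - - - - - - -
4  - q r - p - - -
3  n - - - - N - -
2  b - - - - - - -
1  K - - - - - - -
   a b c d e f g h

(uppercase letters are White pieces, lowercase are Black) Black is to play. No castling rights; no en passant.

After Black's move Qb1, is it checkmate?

yes

After Qb1: white king on a1; in check: yes, from the black queen on b1.
King squares — b1: attacked by Ba2; a2: attacked by Qb1; b2: attacked by Qb1.
White has no legal moves → checkmate.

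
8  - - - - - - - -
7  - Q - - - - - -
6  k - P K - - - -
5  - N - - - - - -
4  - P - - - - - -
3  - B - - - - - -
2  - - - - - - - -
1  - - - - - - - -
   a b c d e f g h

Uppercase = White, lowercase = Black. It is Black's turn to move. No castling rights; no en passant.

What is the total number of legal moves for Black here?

Black to move; king on a6.
In check: yes, from the white queen on b7.
Legal moves: none.
Count: 0.

0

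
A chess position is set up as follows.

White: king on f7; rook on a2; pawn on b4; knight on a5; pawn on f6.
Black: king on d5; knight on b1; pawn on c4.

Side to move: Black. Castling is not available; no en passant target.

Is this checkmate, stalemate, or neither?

Black to move; black king on d5.
In check: no.
Legal moves for Black: Kd6, Ke5, Ke4, Kd4, Nc3, Na3, Nd2, c3.
Black has 8 legal moves and is not in check → neither.

neither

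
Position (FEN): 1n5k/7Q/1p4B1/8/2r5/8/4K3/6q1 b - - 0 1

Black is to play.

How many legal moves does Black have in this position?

0

Black to move; king on h8.
In check: yes, from the white queen on h7.
Legal moves: none.
Count: 0.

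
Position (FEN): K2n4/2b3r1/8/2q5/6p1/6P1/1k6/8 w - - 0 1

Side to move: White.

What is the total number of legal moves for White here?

White to move; king on a8.
In check: no.
Legal moves: none.
Count: 0.

0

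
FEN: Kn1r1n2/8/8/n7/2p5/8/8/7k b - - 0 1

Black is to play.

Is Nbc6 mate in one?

yes

After Nbc6: white king on a8; in check: yes, from the black rook on d8.
King squares — a7: attacked by Nc6; b7: attacked by Na5; b8: attacked by Nc6.
White has no legal moves → checkmate.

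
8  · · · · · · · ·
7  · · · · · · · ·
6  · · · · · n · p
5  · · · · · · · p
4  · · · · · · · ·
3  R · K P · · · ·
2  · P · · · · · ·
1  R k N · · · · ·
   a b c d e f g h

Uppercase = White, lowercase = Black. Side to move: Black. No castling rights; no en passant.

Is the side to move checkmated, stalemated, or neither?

Black to move; black king on b1.
In check: yes, from the white rook on a1.
King squares — a1: attacked by Ra3; c1: attacked by Ra1; a2: attacked by Ra1; b2: attacked by Kc3; c2: attacked by Kc3.
Legal moves for Black: none.
In check with no legal moves → checkmate.

checkmate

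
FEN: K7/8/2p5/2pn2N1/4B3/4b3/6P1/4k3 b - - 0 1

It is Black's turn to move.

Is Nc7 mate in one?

After Nc7: white king on a8; in check: yes, from the black knight on c7.
White has 3 legal replies: Kb8, Kb7, Ka7.
In check but a legal move exists → not checkmate.

no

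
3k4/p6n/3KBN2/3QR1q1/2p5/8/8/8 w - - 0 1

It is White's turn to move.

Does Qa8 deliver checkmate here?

After Qa8: black king on d8; in check: yes, from the white queen on a8.
King squares — c7: attacked by Kd6; d7: attacked by Kd6; e7: attacked by Kd6; c8: attacked by Be6; e8: attacked by Nf6.
Black has no legal moves → checkmate.

yes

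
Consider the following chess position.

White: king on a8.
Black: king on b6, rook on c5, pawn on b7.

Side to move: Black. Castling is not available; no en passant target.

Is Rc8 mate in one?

After Rc8: white king on a8; in check: yes, from the black rook on c8.
King squares — a7: attacked by Kb6; b7: attacked by Kb6; b8: attacked by Rc8.
White has no legal moves → checkmate.

yes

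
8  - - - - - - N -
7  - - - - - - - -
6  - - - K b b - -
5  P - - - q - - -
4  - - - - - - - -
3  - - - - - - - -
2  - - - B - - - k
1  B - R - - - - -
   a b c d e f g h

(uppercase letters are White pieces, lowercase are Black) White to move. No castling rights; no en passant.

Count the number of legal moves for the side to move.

White to move; king on d6.
In check: yes, from the black queen on e5.
Legal moves: Kc6, Bxe5+.
Count: 2.

2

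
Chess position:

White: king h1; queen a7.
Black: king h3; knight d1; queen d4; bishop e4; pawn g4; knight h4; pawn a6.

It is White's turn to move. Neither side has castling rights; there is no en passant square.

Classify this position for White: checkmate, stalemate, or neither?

checkmate

White to move; white king on h1.
In check: yes, from the black bishop on e4.
King squares — g1: attacked by Qd4; g2: attacked by Kh3; h2: attacked by Kh3.
Legal moves for White: none.
In check with no legal moves → checkmate.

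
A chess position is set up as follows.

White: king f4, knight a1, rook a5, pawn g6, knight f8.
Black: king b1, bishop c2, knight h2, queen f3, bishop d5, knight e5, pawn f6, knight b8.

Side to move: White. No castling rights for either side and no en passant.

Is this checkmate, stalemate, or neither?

White to move; white king on f4.
In check: yes, from the black queen on f3.
King squares — e3: attacked by Qf3; f3: attacked by Nh2; g3: attacked by Qf3; e4: attacked by Bc2; g4: attacked by Nh2; e5: attacked by Pf6; f5: attacked by Bc2; g5: attacked by Pf6.
Legal moves for White: none.
In check with no legal moves → checkmate.

checkmate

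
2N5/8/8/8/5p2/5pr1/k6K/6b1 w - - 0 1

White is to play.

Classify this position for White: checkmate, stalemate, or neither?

neither

White to move; white king on h2.
In check: yes, from the black bishop on g1.
King squares — g1: attacked by Rg3; h1: available; g2: attacked by Pf3; g3: attacked by Pf4; h3: attacked by Rg3.
Legal moves for White: Kh1.
White is in check but has 1 legal move → neither.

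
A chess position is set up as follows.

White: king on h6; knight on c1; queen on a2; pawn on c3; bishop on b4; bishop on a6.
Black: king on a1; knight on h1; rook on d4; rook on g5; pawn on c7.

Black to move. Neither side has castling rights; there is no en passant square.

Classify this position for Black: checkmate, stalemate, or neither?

Black to move; black king on a1.
In check: yes, from the white queen on a2.
King squares — b1: attacked by Qa2; a2: attacked by Nc1; b2: attacked by Qa2.
Legal moves for Black: none.
In check with no legal moves → checkmate.

checkmate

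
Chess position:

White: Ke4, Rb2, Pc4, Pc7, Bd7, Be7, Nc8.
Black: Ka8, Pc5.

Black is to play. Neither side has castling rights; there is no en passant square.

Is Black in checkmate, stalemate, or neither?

Black to move; black king on a8.
In check: no.
King squares — a7: attacked by Nc8; b7: attacked by Rb2; b8: attacked by Rb2.
Legal moves for Black: none.
Not in check and no legal moves → stalemate.

stalemate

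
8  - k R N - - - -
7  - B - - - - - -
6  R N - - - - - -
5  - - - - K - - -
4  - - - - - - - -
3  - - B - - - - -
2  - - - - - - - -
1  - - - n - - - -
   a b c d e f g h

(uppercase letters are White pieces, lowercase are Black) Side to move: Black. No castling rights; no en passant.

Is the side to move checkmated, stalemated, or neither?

Black to move; black king on b8.
In check: yes, from the white rook on c8.
King squares — a7: attacked by Ra6; b7: attacked by Nd8; c7: attacked by Rc8; a8: attacked by Ra6; c8: attacked by Nb6.
Legal moves for Black: none.
In check with no legal moves → checkmate.

checkmate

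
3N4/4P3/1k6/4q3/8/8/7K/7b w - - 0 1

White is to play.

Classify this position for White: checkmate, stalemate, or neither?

neither

White to move; white king on h2.
In check: yes, from the black queen on e5.
King squares — g1: available; h1: available; g2: attacked by Bh1; g3: attacked by Qe5; h3: available.
Legal moves for White: Kh3, Kxh1, Kg1.
White is in check but has 3 legal moves → neither.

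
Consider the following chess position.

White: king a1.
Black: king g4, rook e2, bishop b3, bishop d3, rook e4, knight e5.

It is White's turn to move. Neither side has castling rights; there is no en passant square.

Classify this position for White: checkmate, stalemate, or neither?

stalemate

White to move; white king on a1.
In check: no.
King squares — b1: attacked by Bd3; a2: attacked by Re2; b2: attacked by Re2.
Legal moves for White: none.
Not in check and no legal moves → stalemate.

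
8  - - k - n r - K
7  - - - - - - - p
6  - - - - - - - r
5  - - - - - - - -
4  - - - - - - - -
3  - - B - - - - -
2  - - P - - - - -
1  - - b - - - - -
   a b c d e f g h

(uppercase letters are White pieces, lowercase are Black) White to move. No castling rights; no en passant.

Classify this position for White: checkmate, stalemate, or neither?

White to move; white king on h8.
In check: yes, from the black rook on f8.
King squares — g7: attacked by Ne8; h7: attacked by Rh6; g8: attacked by Rf8.
Legal moves for White: none.
In check with no legal moves → checkmate.

checkmate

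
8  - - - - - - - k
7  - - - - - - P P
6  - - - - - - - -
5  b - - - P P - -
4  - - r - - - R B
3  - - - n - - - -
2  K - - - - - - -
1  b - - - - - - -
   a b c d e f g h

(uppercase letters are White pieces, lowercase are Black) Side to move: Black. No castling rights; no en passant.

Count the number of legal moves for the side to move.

1

Black to move; king on h8.
In check: yes, from the white pawn on g7.
Legal moves: Kxh7.
Count: 1.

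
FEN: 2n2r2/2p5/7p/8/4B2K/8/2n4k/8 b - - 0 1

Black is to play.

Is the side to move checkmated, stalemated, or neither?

neither

Black to move; black king on h2.
In check: no.
Legal moves for Black include: Rh8, Rg8, Re8, Rd8, Rf7, Rf6, Rf5, Rf4+, Rf3, Rf2, Rf1, Ne7, Na7, Nd6, Nb6, Kg1, Nd4, Nb4, ... (list truncated; more exist).
Black has legal moves and is not in check → neither.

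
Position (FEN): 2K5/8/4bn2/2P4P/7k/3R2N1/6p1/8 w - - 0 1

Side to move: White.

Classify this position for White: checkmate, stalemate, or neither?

White to move; white king on c8.
In check: yes, from the black bishop on e6.
Legal moves for White: Kd8, Kb8, Kc7, Kb7, Rd7.
White is in check but has 5 legal moves → neither.

neither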